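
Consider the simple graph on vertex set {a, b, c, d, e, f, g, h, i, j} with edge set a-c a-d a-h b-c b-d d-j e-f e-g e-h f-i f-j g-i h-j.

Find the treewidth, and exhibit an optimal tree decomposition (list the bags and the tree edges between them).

The largest bag has 3 vertices, giving width 2; this decomposition certifies tw(G) ≤ 2. Since i–g–e–f–i is a cycle in G, G is not acyclic. Forests are exactly the graphs of treewidth ≤ 1, so tw(G) ≥ 2. Combining the bounds, tw(G) = 2.

Treewidth 2.
One optimal decomposition is:
Bags: B1 = {f, g, i}  B2 = {e, f, g}  B3 = {e, f, j}  B4 = {e, h, j}  B5 = {d, h, j}  B6 = {a, d, h}  B7 = {a, b, d}  B8 = {a, b, c}
Tree: B1–B2, B2–B3, B3–B4, B4–B5, B5–B6, B6–B7, B7–B8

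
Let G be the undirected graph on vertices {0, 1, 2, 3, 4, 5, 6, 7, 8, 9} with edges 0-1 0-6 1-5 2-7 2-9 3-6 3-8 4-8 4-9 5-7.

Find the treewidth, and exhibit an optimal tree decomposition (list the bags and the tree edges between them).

Treewidth 2.
Bags: B1 = {1, 5, 7}  B2 = {1, 2, 7}  B3 = {1, 2, 9}  B4 = {1, 4, 9}  B5 = {1, 4, 8}  B6 = {1, 3, 8}  B7 = {1, 3, 6}  B8 = {0, 1, 6}
Tree: B1–B2, B2–B3, B3–B4, B4–B5, B5–B6, B6–B7, B7–B8

Every bag has size at most 3, so the width is 3 − 1 = 2 and tw(G) ≤ 2. For the lower bound, G contains the cycle 1–5–7–2–9–4–8–3–6–0–1, so G is not a forest; only forests have treewidth ≤ 1, hence tw(G) ≥ 2. Hence tw(G) = 2 exactly.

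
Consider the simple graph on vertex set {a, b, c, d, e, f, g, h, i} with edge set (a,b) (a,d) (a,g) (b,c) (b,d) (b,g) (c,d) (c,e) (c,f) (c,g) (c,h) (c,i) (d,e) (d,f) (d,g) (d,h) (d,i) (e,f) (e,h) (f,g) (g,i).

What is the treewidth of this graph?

3

A width-3 tree decomposition is:
Bags: B1 = {c, d, e, h}  B2 = {c, d, e, f}  B3 = {c, d, f, g}  B4 = {c, d, g, i}  B5 = {b, c, d, g}  B6 = {a, b, d, g}
Tree: B1–B2, B2–B3, B3–B4, B3–B5, B5–B6
The largest bag has 4 vertices, giving width 3; this decomposition certifies tw(G) ≤ 3. Conversely, {c, d, f, g} is a clique of size 4, and the vertices of any clique must share a bag in every tree decomposition; so some bag has ≥ 4 vertices and tw(G) ≥ 3. Combining the bounds, tw(G) = 3.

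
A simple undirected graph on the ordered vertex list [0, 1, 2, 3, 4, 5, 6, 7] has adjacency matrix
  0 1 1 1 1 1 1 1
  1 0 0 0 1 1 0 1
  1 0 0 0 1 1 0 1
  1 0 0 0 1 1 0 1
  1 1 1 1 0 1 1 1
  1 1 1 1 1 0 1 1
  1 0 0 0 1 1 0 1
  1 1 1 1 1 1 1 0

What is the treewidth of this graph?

A width-4 tree decomposition is:
Bags: B1 = {0, 1, 4, 5, 7}  B2 = {0, 2, 4, 5, 7}  B3 = {0, 3, 4, 5, 7}  B4 = {0, 4, 5, 6, 7}
Tree: B1–B2, B1–B3, B1–B4
Each bag holds 5 vertices, so the decomposition has width 4, which upper-bounds the treewidth. Conversely, {0, 1, 4, 5, 7} is a clique of size 5, and the vertices of any clique must share a bag in every tree decomposition; so some bag has ≥ 5 vertices and tw(G) ≥ 4. Combining the bounds, tw(G) = 4.

4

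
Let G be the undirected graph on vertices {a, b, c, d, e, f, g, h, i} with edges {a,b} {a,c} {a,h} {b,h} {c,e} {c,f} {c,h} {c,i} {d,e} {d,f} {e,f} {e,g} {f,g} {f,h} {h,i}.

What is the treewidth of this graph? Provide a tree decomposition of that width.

Each bag holds 3 vertices, so the decomposition has width 2, which upper-bounds the treewidth. Conversely, {a, c, h} is a clique of size 3, and the vertices of any clique must share a bag in every tree decomposition; so some bag has ≥ 3 vertices and tw(G) ≥ 2. The upper and lower bounds meet at 2, so that is the treewidth.

Treewidth 2.
One optimal decomposition is:
Bags: B1 = {c, f, h}  B2 = {c, e, f}  B3 = {a, c, h}  B4 = {e, f, g}  B5 = {a, b, h}  B6 = {c, h, i}  B7 = {d, e, f}
Tree: B1–B2, B1–B3, B2–B4, B3–B5, B1–B6, B4–B7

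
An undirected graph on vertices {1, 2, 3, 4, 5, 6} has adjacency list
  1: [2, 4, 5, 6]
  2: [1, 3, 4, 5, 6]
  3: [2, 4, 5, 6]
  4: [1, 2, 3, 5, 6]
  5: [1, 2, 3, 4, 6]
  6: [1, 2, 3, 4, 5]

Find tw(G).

4

A width-4 tree decomposition is:
Bags: B1 = {1, 2, 4, 5, 6}  B2 = {2, 3, 4, 5, 6}
Tree: B1–B2
The largest bag has 5 vertices, giving width 4; this decomposition certifies tw(G) ≤ 4. On the other hand G contains the 5-clique {1, 2, 4, 5, 6}. A clique must lie in a single bag of any decomposition, so no decomposition can have width below 4. Hence tw(G) = 4 exactly.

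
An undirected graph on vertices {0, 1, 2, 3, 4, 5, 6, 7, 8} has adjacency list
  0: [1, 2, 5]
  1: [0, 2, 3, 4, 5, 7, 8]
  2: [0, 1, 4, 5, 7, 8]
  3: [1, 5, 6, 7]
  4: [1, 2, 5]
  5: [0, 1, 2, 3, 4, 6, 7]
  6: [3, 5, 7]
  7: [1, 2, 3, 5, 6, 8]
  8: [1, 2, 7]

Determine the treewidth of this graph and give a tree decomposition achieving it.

Every bag has size at most 4, so the width is 4 − 1 = 3 and tw(G) ≤ 3. Conversely, {1, 2, 7, 8} is a clique of size 4, and the vertices of any clique must share a bag in every tree decomposition; so some bag has ≥ 4 vertices and tw(G) ≥ 3. Combining the bounds, tw(G) = 3.

Treewidth 3.
One optimal decomposition is:
Bags: B1 = {1, 2, 5, 7}  B2 = {1, 2, 4, 5}  B3 = {1, 2, 7, 8}  B4 = {1, 3, 5, 7}  B5 = {0, 1, 2, 5}  B6 = {3, 5, 6, 7}
Tree: B1–B2, B1–B3, B1–B4, B2–B5, B4–B6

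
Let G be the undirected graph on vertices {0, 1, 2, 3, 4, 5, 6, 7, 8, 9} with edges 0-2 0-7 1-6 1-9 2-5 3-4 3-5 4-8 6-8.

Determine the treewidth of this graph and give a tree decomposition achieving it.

Each bag holds 2 vertices, so the decomposition has width 1, which upper-bounds the treewidth. Any graph with an edge has treewidth ≥ 1, and G has the edge 9–1. Combining the bounds, tw(G) = 1.

Treewidth 1.
Bags: B1 = {1, 9}  B2 = {1, 6}  B3 = {6, 8}  B4 = {4, 8}  B5 = {3, 4}  B6 = {3, 5}  B7 = {2, 5}  B8 = {0, 2}  B9 = {0, 7}
Tree: B1–B2, B2–B3, B3–B4, B4–B5, B5–B6, B6–B7, B7–B8, B8–B9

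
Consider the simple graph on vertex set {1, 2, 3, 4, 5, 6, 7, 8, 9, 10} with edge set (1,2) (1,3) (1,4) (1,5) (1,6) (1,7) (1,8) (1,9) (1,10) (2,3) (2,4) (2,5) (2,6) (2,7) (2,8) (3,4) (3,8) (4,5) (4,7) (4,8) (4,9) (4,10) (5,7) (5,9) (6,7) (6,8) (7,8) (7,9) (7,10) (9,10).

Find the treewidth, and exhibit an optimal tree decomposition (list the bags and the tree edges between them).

Treewidth 4.
One such decomposition:
Bags: B1 = {1, 2, 4, 7, 8}  B2 = {1, 2, 4, 5, 7}  B3 = {1, 4, 5, 7, 9}  B4 = {1, 4, 7, 9, 10}  B5 = {1, 2, 3, 4, 8}  B6 = {1, 2, 6, 7, 8}
Tree: B1–B2, B2–B3, B3–B4, B1–B5, B1–B6

Each bag holds 5 vertices, so the decomposition has width 4, which upper-bounds the treewidth. For the lower bound, the 5 vertices {1, 2, 3, 4, 8} are pairwise adjacent, and any tree decomposition puts a clique entirely inside one bag — forcing width ≥ 4. Combining the bounds, tw(G) = 4.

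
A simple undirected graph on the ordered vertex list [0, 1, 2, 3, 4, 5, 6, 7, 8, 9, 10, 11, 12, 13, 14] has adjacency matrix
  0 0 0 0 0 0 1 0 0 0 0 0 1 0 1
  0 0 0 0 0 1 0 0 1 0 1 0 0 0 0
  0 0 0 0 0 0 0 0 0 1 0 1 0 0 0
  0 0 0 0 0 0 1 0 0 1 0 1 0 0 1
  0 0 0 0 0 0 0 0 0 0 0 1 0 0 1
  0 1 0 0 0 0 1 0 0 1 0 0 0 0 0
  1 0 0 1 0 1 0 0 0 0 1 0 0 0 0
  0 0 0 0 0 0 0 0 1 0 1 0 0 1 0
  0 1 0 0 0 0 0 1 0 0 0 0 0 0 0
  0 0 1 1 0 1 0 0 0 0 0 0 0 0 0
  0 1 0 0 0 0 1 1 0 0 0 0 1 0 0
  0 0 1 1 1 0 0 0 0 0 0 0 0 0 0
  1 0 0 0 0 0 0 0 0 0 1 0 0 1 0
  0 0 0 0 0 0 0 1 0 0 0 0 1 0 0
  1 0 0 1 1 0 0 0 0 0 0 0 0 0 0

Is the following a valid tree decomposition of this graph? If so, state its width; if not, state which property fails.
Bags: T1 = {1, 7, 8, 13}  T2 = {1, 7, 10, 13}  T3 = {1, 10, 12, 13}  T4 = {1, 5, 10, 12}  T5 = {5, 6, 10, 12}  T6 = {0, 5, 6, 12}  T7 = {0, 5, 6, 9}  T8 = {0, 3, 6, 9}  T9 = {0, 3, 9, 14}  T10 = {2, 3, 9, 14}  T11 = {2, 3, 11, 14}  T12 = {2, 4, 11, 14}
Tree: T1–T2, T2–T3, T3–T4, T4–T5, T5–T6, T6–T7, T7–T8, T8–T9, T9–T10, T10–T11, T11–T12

Vertex coverage: the bags together contain {0, 1, 2, 3, 4, 5, 6, 7, 8, 9, 10, 11, 12, 13, 14}, the full vertex set. Edge coverage: each edge of G has both endpoints in at least one bag. Running intersection: for every vertex, the bags containing it form a connected subtree. All three properties hold, so this is a valid tree decomposition of width max|bag| − 1 = 3, and hence tw(G) ≤ 3.

Yes; width 3.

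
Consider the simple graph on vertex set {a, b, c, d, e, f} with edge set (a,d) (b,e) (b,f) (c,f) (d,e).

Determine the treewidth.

A width-1 tree decomposition is:
Bags: B1 = {c, f}  B2 = {b, f}  B3 = {b, e}  B4 = {d, e}  B5 = {a, d}
Tree: B1–B2, B2–B3, B3–B4, B4–B5
Each bag holds 2 vertices, so the decomposition has width 1, which upper-bounds the treewidth. G has an edge, so its treewidth is at least 1. Hence tw(G) = 1 exactly.

1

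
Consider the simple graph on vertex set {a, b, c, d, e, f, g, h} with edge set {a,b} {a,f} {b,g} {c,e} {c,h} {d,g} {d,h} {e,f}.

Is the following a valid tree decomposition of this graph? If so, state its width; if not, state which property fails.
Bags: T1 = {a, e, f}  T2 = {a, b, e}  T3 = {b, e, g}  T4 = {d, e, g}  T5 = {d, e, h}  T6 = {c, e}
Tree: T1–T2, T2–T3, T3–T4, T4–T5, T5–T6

A tree decomposition must satisfy three properties: every vertex lies in some bag; for every edge, both endpoints lie together in some bag; and for every vertex, the bags containing it form a connected subtree. Here edge (h,c) lies in no bag, so the decomposition is invalid.

No — edge (h,c) lies in no bag.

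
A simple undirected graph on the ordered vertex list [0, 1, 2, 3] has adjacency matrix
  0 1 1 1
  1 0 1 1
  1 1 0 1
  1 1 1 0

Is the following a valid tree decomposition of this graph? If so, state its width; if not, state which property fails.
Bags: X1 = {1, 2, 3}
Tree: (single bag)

No — vertex 0 appears in no bag.

A tree decomposition must satisfy three properties: every vertex lies in some bag; for every edge, both endpoints lie together in some bag; and for every vertex, the bags containing it form a connected subtree. Here vertex 0 appears in no bag, so the decomposition is invalid.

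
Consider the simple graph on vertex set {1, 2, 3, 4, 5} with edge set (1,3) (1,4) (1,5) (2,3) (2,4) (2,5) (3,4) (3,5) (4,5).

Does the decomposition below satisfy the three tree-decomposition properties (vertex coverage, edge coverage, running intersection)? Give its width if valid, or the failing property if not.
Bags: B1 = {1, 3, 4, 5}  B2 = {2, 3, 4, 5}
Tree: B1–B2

Every vertex of G appears in some bag (union = {1, 2, 3, 4, 5}); every edge is covered by a bag; and for each vertex v the set of bags containing v is connected in the bag tree. The decomposition is therefore valid. The largest bag has 4 vertices, so the width is 3.

Yes; width 3.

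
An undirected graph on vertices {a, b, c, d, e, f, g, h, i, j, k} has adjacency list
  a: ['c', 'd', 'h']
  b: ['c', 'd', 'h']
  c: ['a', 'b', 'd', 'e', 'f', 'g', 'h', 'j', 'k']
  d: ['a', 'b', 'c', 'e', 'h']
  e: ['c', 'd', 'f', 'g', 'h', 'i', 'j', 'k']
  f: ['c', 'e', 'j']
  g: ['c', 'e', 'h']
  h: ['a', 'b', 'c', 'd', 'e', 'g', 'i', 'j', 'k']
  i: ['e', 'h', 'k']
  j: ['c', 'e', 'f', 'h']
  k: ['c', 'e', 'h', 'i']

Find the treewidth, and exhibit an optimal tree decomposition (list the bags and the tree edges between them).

Every bag has size at most 4, so the width is 4 − 1 = 3 and tw(G) ≤ 3. On the other hand G contains the 4-clique {c, d, e, h}. A clique must lie in a single bag of any decomposition, so no decomposition can have width below 3. Combining the bounds, tw(G) = 3.

Treewidth 3.
One such decomposition:
Bags: B1 = {c, d, e, h}  B2 = {b, c, d, h}  B3 = {c, e, h, j}  B4 = {c, e, h, k}  B5 = {c, e, f, j}  B6 = {a, c, d, h}  B7 = {e, h, i, k}  B8 = {c, e, g, h}
Tree: B1–B2, B1–B3, B3–B4, B3–B5, B2–B6, B4–B7, B4–B8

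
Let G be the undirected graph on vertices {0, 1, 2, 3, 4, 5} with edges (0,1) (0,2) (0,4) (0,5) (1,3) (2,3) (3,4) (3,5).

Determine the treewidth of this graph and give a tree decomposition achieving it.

Treewidth 2.
Bags: B1 = {0, 3, 5}  B2 = {0, 1, 3}  B3 = {0, 2, 3}  B4 = {0, 3, 4}
Tree: B1–B2, B2–B3, B3–B4

Each bag holds 3 vertices, so the decomposition has width 2, which upper-bounds the treewidth. For the lower bound, G contains the cycle 0–5–3–1–0, so G is not a forest; only forests have treewidth ≤ 1, hence tw(G) ≥ 2. Therefore the treewidth is 2.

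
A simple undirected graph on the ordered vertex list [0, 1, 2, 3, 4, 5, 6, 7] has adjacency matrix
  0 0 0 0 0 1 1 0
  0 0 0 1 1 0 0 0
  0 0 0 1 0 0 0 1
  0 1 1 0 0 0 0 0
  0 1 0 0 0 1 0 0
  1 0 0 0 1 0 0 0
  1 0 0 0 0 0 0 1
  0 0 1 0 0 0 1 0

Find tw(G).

A width-2 tree decomposition is:
Bags: B1 = {0, 5, 6}  B2 = {5, 6, 7}  B3 = {2, 5, 7}  B4 = {2, 3, 5}  B5 = {1, 3, 5}  B6 = {1, 4, 5}
Tree: B1–B2, B2–B3, B3–B4, B4–B5, B5–B6
Each bag holds 3 vertices, so the decomposition has width 2, which upper-bounds the treewidth. Since 5–0–6–7–2–3–1–4–5 is a cycle in G, G is not acyclic. Forests are exactly the graphs of treewidth ≤ 1, so tw(G) ≥ 2. Combining the bounds, tw(G) = 2.

2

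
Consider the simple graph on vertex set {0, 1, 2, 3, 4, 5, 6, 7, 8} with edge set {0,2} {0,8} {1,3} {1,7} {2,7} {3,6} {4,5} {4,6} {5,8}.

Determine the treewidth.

2

A width-2 tree decomposition is:
Bags: B1 = {4, 5, 6}  B2 = {5, 6, 8}  B3 = {0, 6, 8}  B4 = {0, 2, 6}  B5 = {2, 6, 7}  B6 = {1, 6, 7}  B7 = {1, 3, 6}
Tree: B1–B2, B2–B3, B3–B4, B4–B5, B5–B6, B6–B7
The largest bag has 3 vertices, giving width 2; this decomposition certifies tw(G) ≤ 2. Since 6–4–5–8–0–2–7–1–3–6 is a cycle in G, G is not acyclic. Forests are exactly the graphs of treewidth ≤ 1, so tw(G) ≥ 2. The upper and lower bounds meet at 2, so that is the treewidth.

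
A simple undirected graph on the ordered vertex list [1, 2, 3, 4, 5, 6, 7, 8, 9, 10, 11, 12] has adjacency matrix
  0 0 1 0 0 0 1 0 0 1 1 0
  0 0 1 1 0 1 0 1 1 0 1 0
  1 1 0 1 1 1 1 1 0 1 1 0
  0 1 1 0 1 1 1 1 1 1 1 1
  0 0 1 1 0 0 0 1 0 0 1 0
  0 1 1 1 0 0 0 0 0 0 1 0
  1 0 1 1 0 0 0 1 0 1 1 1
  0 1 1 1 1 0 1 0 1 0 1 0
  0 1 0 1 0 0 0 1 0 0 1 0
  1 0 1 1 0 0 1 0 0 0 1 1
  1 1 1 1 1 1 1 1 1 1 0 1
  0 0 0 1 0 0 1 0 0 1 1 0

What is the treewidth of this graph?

4

A width-4 tree decomposition is:
Bags: B1 = {3, 4, 5, 8, 11}  B2 = {2, 3, 4, 8, 11}  B3 = {3, 4, 7, 8, 11}  B4 = {3, 4, 7, 10, 11}  B5 = {4, 7, 10, 11, 12}  B6 = {2, 4, 8, 9, 11}  B7 = {2, 3, 4, 6, 11}  B8 = {1, 3, 7, 10, 11}
Tree: B1–B2, B1–B3, B3–B4, B4–B5, B2–B6, B2–B7, B4–B8
Every bag has size at most 5, so the width is 5 − 1 = 4 and tw(G) ≤ 4. Conversely, {1, 3, 7, 10, 11} is a clique of size 5, and the vertices of any clique must share a bag in every tree decomposition; so some bag has ≥ 5 vertices and tw(G) ≥ 4. Combining the bounds, tw(G) = 4.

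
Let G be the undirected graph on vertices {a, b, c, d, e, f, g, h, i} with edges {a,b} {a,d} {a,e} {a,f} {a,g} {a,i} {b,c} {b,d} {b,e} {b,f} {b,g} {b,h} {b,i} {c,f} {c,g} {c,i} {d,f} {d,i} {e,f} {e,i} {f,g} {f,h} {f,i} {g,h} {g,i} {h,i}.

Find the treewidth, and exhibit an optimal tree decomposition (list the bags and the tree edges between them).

Every bag has size at most 5, so the width is 5 − 1 = 4 and tw(G) ≤ 4. Conversely, {a, b, d, f, i} is a clique of size 5, and the vertices of any clique must share a bag in every tree decomposition; so some bag has ≥ 5 vertices and tw(G) ≥ 4. Hence tw(G) = 4 exactly.

Treewidth 4.
One such decomposition:
Bags: B1 = {a, b, f, g, i}  B2 = {a, b, d, f, i}  B3 = {b, f, g, h, i}  B4 = {a, b, e, f, i}  B5 = {b, c, f, g, i}
Tree: B1–B2, B1–B3, B1–B4, B3–B5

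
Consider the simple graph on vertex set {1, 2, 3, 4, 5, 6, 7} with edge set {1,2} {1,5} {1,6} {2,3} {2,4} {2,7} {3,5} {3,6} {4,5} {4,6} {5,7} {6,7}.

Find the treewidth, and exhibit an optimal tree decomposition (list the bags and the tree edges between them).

Each bag holds 4 vertices, so the decomposition has width 3, which upper-bounds the treewidth. For the lower bound: the 4 vertex sets {2,4}, {1,5}, {6}, {3} are disjoint, each induces a connected subgraph, and every pair is joined by at least one edge of G. Contracting each set to a single vertex therefore yields K_{4} as a minor, and since treewidth is minor-monotone, tw(G) ≥ tw(K_{4}) = 3. Hence tw(G) = 3 exactly.

Treewidth 3.
One such decomposition:
Bags: B1 = {2, 4, 5, 6}  B2 = {1, 2, 5, 6}  B3 = {2, 3, 5, 6}  B4 = {2, 5, 6, 7}
Tree: B1–B2, B2–B3, B3–B4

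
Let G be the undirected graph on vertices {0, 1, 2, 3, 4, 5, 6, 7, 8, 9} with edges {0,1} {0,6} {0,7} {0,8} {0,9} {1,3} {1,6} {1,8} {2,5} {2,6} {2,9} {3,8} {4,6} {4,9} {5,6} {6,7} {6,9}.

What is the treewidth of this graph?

A width-2 tree decomposition is:
Bags: B1 = {2, 6, 9}  B2 = {0, 6, 9}  B3 = {4, 6, 9}  B4 = {0, 1, 6}  B5 = {0, 6, 7}  B6 = {0, 1, 8}  B7 = {2, 5, 6}  B8 = {1, 3, 8}
Tree: B1–B2, B2–B3, B2–B4, B2–B5, B4–B6, B1–B7, B6–B8
Every bag has size at most 3, so the width is 3 − 1 = 2 and tw(G) ≤ 2. For the lower bound, the 3 vertices {0, 1, 8} are pairwise adjacent, and any tree decomposition puts a clique entirely inside one bag — forcing width ≥ 2. The upper and lower bounds meet at 2, so that is the treewidth.

2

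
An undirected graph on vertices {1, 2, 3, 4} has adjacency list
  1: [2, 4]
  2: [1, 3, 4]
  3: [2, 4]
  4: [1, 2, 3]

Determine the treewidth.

2

A width-2 tree decomposition is:
Bags: B1 = {1, 2, 4}  B2 = {2, 3, 4}
Tree: B1–B2
Each bag holds 3 vertices, so the decomposition has width 2, which upper-bounds the treewidth. Conversely, {1, 2, 4} is a clique of size 3, and the vertices of any clique must share a bag in every tree decomposition; so some bag has ≥ 3 vertices and tw(G) ≥ 2. Combining the bounds, tw(G) = 2.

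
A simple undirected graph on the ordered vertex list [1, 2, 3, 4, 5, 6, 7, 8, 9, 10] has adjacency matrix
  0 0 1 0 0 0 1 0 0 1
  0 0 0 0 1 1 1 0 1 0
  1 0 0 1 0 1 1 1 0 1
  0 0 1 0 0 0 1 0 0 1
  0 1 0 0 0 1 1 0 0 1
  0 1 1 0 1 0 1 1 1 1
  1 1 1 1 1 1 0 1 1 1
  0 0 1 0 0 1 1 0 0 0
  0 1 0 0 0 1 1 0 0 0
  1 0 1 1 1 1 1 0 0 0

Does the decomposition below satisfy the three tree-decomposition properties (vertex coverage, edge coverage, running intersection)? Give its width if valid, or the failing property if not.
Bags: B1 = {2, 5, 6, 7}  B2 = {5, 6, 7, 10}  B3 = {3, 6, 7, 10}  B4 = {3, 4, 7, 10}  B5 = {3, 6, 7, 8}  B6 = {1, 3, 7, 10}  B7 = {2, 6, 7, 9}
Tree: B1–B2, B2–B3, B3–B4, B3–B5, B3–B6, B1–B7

Vertex coverage: the bags together contain {1, 2, 3, 4, 5, 6, 7, 8, 9, 10}, the full vertex set. Edge coverage: each edge of G has both endpoints in at least one bag. Running intersection: for every vertex, the bags containing it form a connected subtree. All three properties hold, so this is a valid tree decomposition of width max|bag| − 1 = 3, and hence tw(G) ≤ 3.

Yes; width 3.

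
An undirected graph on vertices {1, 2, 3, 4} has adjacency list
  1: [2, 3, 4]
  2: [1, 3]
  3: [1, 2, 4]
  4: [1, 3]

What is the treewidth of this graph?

A width-2 tree decomposition is:
Bags: B1 = {1, 2, 3}  B2 = {1, 3, 4}
Tree: B1–B2
The largest bag has 3 vertices, giving width 2; this decomposition certifies tw(G) ≤ 2. For the lower bound, the 3 vertices {1, 2, 3} are pairwise adjacent, and any tree decomposition puts a clique entirely inside one bag — forcing width ≥ 2. Hence tw(G) = 2 exactly.

2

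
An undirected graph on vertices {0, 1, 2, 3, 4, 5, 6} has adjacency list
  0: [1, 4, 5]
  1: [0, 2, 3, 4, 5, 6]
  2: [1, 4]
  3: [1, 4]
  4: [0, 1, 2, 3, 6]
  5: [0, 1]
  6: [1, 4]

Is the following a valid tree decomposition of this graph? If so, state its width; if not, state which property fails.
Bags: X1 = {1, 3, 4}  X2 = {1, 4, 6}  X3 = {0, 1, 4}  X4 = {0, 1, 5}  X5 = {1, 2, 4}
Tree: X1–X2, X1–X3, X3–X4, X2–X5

Yes; width 2.

Checking the three conditions: (i) the bags cover all of {0, 1, 2, 3, 4, 5, 6}; (ii) for each edge, some bag contains both endpoints; (iii) the bags containing any fixed vertex form a subtree. All hold, so the decomposition is valid with width 3 − 1 = 2.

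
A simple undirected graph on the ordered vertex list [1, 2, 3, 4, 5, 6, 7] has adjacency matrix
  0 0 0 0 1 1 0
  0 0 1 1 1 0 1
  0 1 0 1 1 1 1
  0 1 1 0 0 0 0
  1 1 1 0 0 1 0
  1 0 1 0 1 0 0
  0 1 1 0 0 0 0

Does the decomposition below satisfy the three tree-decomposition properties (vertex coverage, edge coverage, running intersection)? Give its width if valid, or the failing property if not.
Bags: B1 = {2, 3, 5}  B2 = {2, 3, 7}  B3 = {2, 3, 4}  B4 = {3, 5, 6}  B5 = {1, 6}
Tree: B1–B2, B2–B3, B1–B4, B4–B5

No — edge (5,1) lies in no bag.

A tree decomposition must satisfy three properties: every vertex lies in some bag; for every edge, both endpoints lie together in some bag; and for every vertex, the bags containing it form a connected subtree. Here edge (5,1) lies in no bag, so the decomposition is invalid.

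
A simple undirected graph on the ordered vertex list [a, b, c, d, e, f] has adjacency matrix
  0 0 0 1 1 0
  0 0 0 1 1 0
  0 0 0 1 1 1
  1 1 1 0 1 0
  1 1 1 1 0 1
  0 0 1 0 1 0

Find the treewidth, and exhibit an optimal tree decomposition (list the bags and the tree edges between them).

Treewidth 2.
One such decomposition:
Bags: B1 = {a, d, e}  B2 = {c, d, e}  B3 = {b, d, e}  B4 = {c, e, f}
Tree: B1–B2, B1–B3, B2–B4

Each bag holds 3 vertices, so the decomposition has width 2, which upper-bounds the treewidth. On the other hand G contains the 3-clique {c, d, e}. A clique must lie in a single bag of any decomposition, so no decomposition can have width below 2. Hence tw(G) = 2 exactly.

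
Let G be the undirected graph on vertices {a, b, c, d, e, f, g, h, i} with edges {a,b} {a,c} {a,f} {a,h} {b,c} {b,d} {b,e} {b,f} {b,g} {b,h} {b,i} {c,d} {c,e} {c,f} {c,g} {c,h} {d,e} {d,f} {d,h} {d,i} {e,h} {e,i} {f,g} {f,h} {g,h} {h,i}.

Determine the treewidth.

4

A width-4 tree decomposition is:
Bags: B1 = {b, c, d, f, h}  B2 = {b, c, d, e, h}  B3 = {b, c, f, g, h}  B4 = {a, b, c, f, h}  B5 = {b, d, e, h, i}
Tree: B1–B2, B1–B3, B3–B4, B2–B5
Every bag has size at most 5, so the width is 5 − 1 = 4 and tw(G) ≤ 4. For the lower bound, the 5 vertices {b, c, d, e, h} are pairwise adjacent, and any tree decomposition puts a clique entirely inside one bag — forcing width ≥ 4. The upper and lower bounds meet at 4, so that is the treewidth.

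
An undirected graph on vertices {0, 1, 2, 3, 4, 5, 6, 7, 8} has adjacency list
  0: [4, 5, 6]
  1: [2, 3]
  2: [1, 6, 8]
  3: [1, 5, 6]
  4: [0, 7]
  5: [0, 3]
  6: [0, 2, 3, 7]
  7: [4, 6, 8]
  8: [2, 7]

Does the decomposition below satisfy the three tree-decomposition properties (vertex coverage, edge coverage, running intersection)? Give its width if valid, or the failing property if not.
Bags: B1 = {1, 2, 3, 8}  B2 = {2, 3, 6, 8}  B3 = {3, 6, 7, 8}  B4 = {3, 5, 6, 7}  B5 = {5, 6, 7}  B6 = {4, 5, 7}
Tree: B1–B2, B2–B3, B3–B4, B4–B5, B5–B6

A tree decomposition must satisfy three properties: every vertex lies in some bag; for every edge, both endpoints lie together in some bag; and for every vertex, the bags containing it form a connected subtree. Here vertex 0 appears in no bag, so the decomposition is invalid.

No — vertex 0 appears in no bag.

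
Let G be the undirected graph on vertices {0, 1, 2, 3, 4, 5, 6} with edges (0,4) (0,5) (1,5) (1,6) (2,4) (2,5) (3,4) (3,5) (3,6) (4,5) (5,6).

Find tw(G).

2

A width-2 tree decomposition is:
Bags: B1 = {2, 4, 5}  B2 = {0, 4, 5}  B3 = {3, 4, 5}  B4 = {3, 5, 6}  B5 = {1, 5, 6}
Tree: B1–B2, B1–B3, B3–B4, B4–B5
The largest bag has 3 vertices, giving width 2; this decomposition certifies tw(G) ≤ 2. Conversely, {1, 5, 6} is a clique of size 3, and the vertices of any clique must share a bag in every tree decomposition; so some bag has ≥ 3 vertices and tw(G) ≥ 2. Therefore the treewidth is 2.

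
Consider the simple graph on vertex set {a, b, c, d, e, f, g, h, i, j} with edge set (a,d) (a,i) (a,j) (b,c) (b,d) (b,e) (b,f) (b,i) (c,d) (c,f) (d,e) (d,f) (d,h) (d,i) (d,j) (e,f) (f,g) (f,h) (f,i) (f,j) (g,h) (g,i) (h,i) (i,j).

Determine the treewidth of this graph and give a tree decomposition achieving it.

Each bag holds 4 vertices, so the decomposition has width 3, which upper-bounds the treewidth. For the lower bound, the 4 vertices {a, d, i, j} are pairwise adjacent, and any tree decomposition puts a clique entirely inside one bag — forcing width ≥ 3. Therefore the treewidth is 3.

Treewidth 3.
Bags: B1 = {d, f, h, i}  B2 = {d, f, i, j}  B3 = {b, d, f, i}  B4 = {b, c, d, f}  B5 = {a, d, i, j}  B6 = {f, g, h, i}  B7 = {b, d, e, f}
Tree: B1–B2, B2–B3, B3–B4, B2–B5, B1–B6, B3–B7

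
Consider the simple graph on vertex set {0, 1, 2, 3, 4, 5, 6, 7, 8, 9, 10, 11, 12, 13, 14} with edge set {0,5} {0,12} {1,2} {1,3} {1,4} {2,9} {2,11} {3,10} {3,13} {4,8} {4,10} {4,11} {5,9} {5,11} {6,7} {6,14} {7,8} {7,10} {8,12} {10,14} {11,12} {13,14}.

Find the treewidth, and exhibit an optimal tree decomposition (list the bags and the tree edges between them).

Every bag has size at most 4, so the width is 4 − 1 = 3 and tw(G) ≤ 3. For the lower bound: the 4 vertex sets {6,13,14}, {7}, {10}, {1,3,4,8} are disjoint, each induces a connected subgraph, and every pair is joined by at least one edge of G. Contracting each set to a single vertex therefore yields K_{4} as a minor, and since treewidth is minor-monotone, tw(G) ≥ tw(K_{4}) = 3. The upper and lower bounds meet at 3, so that is the treewidth.

Treewidth 3.
One such decomposition:
Bags: B1 = {6, 7, 13, 14}  B2 = {7, 10, 13, 14}  B3 = {3, 7, 10, 13}  B4 = {3, 7, 8, 10}  B5 = {3, 4, 8, 10}  B6 = {1, 3, 4, 8}  B7 = {1, 4, 8, 12}  B8 = {1, 4, 11, 12}  B9 = {1, 2, 11, 12}  B10 = {0, 2, 11, 12}  B11 = {0, 2, 5, 11}  B12 = {0, 2, 5, 9}
Tree: B1–B2, B2–B3, B3–B4, B4–B5, B5–B6, B6–B7, B7–B8, B8–B9, B9–B10, B10–B11, B11–B12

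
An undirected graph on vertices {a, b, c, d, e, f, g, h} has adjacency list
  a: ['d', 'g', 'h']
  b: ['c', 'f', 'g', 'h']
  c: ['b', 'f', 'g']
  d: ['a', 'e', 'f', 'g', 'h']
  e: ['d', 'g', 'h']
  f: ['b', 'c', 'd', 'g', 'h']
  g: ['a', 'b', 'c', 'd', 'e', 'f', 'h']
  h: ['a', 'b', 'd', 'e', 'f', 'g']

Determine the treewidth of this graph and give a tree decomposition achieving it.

Treewidth 3.
One optimal decomposition is:
Bags: B1 = {d, f, g, h}  B2 = {a, d, g, h}  B3 = {b, f, g, h}  B4 = {d, e, g, h}  B5 = {b, c, f, g}
Tree: B1–B2, B1–B3, B1–B4, B3–B5

Each bag holds 4 vertices, so the decomposition has width 3, which upper-bounds the treewidth. On the other hand G contains the 4-clique {d, e, g, h}. A clique must lie in a single bag of any decomposition, so no decomposition can have width below 3. The upper and lower bounds meet at 3, so that is the treewidth.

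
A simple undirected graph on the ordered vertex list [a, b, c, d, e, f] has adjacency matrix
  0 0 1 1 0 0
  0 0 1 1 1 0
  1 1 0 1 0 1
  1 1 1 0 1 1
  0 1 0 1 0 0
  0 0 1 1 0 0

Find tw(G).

2

A width-2 tree decomposition is:
Bags: B1 = {c, d, f}  B2 = {a, c, d}  B3 = {b, c, d}  B4 = {b, d, e}
Tree: B1–B2, B2–B3, B3–B4
The largest bag has 3 vertices, giving width 2; this decomposition certifies tw(G) ≤ 2. For the lower bound, the 3 vertices {b, d, e} are pairwise adjacent, and any tree decomposition puts a clique entirely inside one bag — forcing width ≥ 2. Hence tw(G) = 2 exactly.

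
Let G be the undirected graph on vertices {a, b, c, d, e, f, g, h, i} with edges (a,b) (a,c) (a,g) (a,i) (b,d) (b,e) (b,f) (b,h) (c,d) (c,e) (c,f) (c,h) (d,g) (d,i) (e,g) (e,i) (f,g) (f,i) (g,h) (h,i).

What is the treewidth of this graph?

4

A width-4 tree decomposition is:
Bags: B1 = {b, c, f, g, i}  B2 = {b, c, d, g, i}  B3 = {a, b, c, g, i}  B4 = {b, c, e, g, i}  B5 = {b, c, g, h, i}
Tree: B1–B2, B2–B3, B3–B4, B4–B5
The largest bag has 5 vertices, giving width 4; this decomposition certifies tw(G) ≤ 4. For the lower bound: the 5 vertex sets {c,f}, {b,d}, {a,i}, {g}, {e} are disjoint, each induces a connected subgraph, and every pair is joined by at least one edge of G. Contracting each set to a single vertex therefore yields K_{5} as a minor, and since treewidth is minor-monotone, tw(G) ≥ tw(K_{5}) = 4. Hence tw(G) = 4 exactly.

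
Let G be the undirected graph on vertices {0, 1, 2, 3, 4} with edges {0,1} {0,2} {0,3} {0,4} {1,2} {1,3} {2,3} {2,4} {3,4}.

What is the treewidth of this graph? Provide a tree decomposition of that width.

Each bag holds 4 vertices, so the decomposition has width 3, which upper-bounds the treewidth. For the lower bound, the 4 vertices {0, 1, 2, 3} are pairwise adjacent, and any tree decomposition puts a clique entirely inside one bag — forcing width ≥ 3. Hence tw(G) = 3 exactly.

Treewidth 3.
One such decomposition:
Bags: B1 = {0, 1, 2, 3}  B2 = {0, 2, 3, 4}
Tree: B1–B2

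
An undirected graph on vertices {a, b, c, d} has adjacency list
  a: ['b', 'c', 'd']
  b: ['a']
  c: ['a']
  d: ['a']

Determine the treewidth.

1

A width-1 tree decomposition is:
Bags: B1 = {a, b}  B2 = {a, d}  B3 = {a, c}
Tree: B1–B2, B2–B3
Every bag has size at most 2, so the width is 2 − 1 = 1 and tw(G) ≤ 1. G has an edge, so its treewidth is at least 1. Combining the bounds, tw(G) = 1.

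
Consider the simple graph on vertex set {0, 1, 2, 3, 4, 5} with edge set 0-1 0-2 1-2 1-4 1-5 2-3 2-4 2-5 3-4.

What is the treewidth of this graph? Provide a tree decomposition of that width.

Treewidth 2.
One optimal decomposition is:
Bags: B1 = {2, 3, 4}  B2 = {1, 2, 4}  B3 = {1, 2, 5}  B4 = {0, 1, 2}
Tree: B1–B2, B2–B3, B3–B4

The largest bag has 3 vertices, giving width 2; this decomposition certifies tw(G) ≤ 2. For the lower bound, the 3 vertices {0, 1, 2} are pairwise adjacent, and any tree decomposition puts a clique entirely inside one bag — forcing width ≥ 2. The upper and lower bounds meet at 2, so that is the treewidth.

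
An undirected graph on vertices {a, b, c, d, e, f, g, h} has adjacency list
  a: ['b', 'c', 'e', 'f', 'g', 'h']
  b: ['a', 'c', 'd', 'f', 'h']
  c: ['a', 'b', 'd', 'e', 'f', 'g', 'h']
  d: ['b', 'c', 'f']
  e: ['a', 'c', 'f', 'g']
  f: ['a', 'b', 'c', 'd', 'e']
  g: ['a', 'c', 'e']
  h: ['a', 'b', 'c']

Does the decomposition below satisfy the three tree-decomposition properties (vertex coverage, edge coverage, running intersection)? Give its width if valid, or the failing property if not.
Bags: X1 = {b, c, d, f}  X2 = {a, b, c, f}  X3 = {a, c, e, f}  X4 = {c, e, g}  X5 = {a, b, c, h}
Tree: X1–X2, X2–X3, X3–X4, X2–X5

No — edge (a,g) lies in no bag.

A tree decomposition must satisfy three properties: every vertex lies in some bag; for every edge, both endpoints lie together in some bag; and for every vertex, the bags containing it form a connected subtree. Here edge (a,g) lies in no bag, so the decomposition is invalid.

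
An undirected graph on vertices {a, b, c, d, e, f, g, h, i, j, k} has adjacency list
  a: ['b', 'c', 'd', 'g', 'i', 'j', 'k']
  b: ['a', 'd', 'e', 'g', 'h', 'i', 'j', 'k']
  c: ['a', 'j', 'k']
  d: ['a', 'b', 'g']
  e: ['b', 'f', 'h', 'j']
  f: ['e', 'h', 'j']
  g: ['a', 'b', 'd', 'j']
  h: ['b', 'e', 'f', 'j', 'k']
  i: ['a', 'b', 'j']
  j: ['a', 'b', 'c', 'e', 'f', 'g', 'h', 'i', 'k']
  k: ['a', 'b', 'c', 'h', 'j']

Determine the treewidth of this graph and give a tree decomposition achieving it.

Treewidth 3.
Bags: B1 = {b, h, j, k}  B2 = {a, b, j, k}  B3 = {a, b, g, j}  B4 = {b, e, h, j}  B5 = {e, f, h, j}  B6 = {a, c, j, k}  B7 = {a, b, d, g}  B8 = {a, b, i, j}
Tree: B1–B2, B2–B3, B1–B4, B4–B5, B2–B6, B3–B7, B3–B8

The largest bag has 4 vertices, giving width 3; this decomposition certifies tw(G) ≤ 3. On the other hand G contains the 4-clique {a, b, d, g}. A clique must lie in a single bag of any decomposition, so no decomposition can have width below 3. Therefore the treewidth is 3.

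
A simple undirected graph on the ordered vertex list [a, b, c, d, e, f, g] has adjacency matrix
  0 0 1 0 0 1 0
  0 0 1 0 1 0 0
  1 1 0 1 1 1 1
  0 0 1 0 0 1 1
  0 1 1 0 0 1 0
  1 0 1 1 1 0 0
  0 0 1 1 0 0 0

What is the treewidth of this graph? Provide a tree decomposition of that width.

Every bag has size at most 3, so the width is 3 − 1 = 2 and tw(G) ≤ 2. Conversely, {c, d, g} is a clique of size 3, and the vertices of any clique must share a bag in every tree decomposition; so some bag has ≥ 3 vertices and tw(G) ≥ 2. Therefore the treewidth is 2.

Treewidth 2.
Bags: B1 = {c, d, f}  B2 = {c, e, f}  B3 = {c, d, g}  B4 = {a, c, f}  B5 = {b, c, e}
Tree: B1–B2, B1–B3, B1–B4, B2–B5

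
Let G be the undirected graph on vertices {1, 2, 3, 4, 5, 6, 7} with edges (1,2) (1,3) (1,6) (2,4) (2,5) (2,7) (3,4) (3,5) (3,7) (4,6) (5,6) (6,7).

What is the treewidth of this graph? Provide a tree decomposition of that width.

Every bag has size at most 4, so the width is 4 − 1 = 3 and tw(G) ≤ 3. For the lower bound: the 4 vertex sets {2,5}, {1,3}, {6}, {7} are disjoint, each induces a connected subgraph, and every pair is joined by at least one edge of G. Contracting each set to a single vertex therefore yields K_{4} as a minor, and since treewidth is minor-monotone, tw(G) ≥ tw(K_{4}) = 3. Combining the bounds, tw(G) = 3.

Treewidth 3.
One such decomposition:
Bags: B1 = {2, 3, 5, 6}  B2 = {1, 2, 3, 6}  B3 = {2, 3, 6, 7}  B4 = {2, 3, 4, 6}
Tree: B1–B2, B2–B3, B3–B4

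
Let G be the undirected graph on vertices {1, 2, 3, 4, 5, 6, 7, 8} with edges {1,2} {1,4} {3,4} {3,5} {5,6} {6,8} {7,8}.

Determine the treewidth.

A width-1 tree decomposition is:
Bags: B1 = {1, 2}  B2 = {1, 4}  B3 = {3, 4}  B4 = {3, 5}  B5 = {5, 6}  B6 = {6, 8}  B7 = {7, 8}
Tree: B1–B2, B2–B3, B3–B4, B4–B5, B5–B6, B6–B7
The largest bag has 2 vertices, giving width 1; this decomposition certifies tw(G) ≤ 1. Since G has at least one edge (e.g. 2–1), it is not an edgeless graph, so tw(G) ≥ 1. The upper and lower bounds meet at 1, so that is the treewidth.

1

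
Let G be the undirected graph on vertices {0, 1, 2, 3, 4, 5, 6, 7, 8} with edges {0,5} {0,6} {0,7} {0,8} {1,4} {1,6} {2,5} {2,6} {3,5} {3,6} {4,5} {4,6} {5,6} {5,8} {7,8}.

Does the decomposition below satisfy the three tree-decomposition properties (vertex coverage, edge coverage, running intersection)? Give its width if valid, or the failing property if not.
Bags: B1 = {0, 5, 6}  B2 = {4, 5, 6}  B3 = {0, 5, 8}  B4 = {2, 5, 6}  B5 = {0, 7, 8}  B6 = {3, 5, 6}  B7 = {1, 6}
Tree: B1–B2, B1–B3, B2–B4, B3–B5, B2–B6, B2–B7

No — edge (4,1) lies in no bag.

A tree decomposition must satisfy three properties: every vertex lies in some bag; for every edge, both endpoints lie together in some bag; and for every vertex, the bags containing it form a connected subtree. Here edge (4,1) lies in no bag, so the decomposition is invalid.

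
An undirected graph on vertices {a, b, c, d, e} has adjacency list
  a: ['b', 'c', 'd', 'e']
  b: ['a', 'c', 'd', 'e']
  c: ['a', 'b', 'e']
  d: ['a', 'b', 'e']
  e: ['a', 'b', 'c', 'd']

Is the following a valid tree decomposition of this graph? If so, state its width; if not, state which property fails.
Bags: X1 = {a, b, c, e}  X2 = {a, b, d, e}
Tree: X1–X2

Yes; width 3.

Vertex coverage: the bags together contain {a, b, c, d, e}, the full vertex set. Edge coverage: each edge of G has both endpoints in at least one bag. Running intersection: for every vertex, the bags containing it form a connected subtree. All three properties hold, so this is a valid tree decomposition of width max|bag| − 1 = 3, and hence tw(G) ≤ 3.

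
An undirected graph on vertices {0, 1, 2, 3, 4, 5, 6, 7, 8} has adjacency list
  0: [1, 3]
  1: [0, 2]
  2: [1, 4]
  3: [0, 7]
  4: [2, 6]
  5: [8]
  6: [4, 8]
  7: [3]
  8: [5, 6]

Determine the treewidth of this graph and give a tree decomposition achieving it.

Treewidth 1.
Bags: B1 = {5, 8}  B2 = {6, 8}  B3 = {4, 6}  B4 = {2, 4}  B5 = {1, 2}  B6 = {0, 1}  B7 = {0, 3}  B8 = {3, 7}
Tree: B1–B2, B2–B3, B3–B4, B4–B5, B5–B6, B6–B7, B7–B8

Each bag holds 2 vertices, so the decomposition has width 1, which upper-bounds the treewidth. Any graph with an edge has treewidth ≥ 1, and G has the edge 5–8. Therefore the treewidth is 1.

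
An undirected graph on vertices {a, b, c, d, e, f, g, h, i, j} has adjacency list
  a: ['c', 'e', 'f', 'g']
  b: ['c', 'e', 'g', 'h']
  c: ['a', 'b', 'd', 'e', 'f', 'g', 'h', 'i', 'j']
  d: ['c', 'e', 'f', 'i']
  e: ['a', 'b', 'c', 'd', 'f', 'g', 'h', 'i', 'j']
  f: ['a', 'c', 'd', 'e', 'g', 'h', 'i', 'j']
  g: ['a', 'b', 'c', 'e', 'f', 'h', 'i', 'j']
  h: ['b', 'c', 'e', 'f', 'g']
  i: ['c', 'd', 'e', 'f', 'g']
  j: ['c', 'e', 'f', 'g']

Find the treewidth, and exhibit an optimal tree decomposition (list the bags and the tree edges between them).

Every bag has size at most 5, so the width is 5 − 1 = 4 and tw(G) ≤ 4. Conversely, {c, d, e, f, i} is a clique of size 5, and the vertices of any clique must share a bag in every tree decomposition; so some bag has ≥ 5 vertices and tw(G) ≥ 4. Combining the bounds, tw(G) = 4.

Treewidth 4.
One such decomposition:
Bags: B1 = {c, e, f, g, j}  B2 = {a, c, e, f, g}  B3 = {c, e, f, g, h}  B4 = {c, e, f, g, i}  B5 = {b, c, e, g, h}  B6 = {c, d, e, f, i}
Tree: B1–B2, B1–B3, B2–B4, B3–B5, B4–B6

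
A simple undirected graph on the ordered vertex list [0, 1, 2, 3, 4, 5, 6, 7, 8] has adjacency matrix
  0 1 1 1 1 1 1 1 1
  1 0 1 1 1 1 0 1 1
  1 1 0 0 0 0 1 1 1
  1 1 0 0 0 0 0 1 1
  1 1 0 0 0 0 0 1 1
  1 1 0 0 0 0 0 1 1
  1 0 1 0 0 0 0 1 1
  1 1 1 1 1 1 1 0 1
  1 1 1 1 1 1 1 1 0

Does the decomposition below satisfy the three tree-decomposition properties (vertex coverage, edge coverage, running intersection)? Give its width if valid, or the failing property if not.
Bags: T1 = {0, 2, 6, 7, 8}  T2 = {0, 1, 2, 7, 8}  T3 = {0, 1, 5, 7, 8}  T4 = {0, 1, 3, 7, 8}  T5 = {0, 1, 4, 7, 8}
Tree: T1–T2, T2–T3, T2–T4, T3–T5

Yes; width 4.

Vertex coverage: the bags together contain {0, 1, 2, 3, 4, 5, 6, 7, 8}, the full vertex set. Edge coverage: each edge of G has both endpoints in at least one bag. Running intersection: for every vertex, the bags containing it form a connected subtree. All three properties hold, so this is a valid tree decomposition of width max|bag| − 1 = 4, and hence tw(G) ≤ 4.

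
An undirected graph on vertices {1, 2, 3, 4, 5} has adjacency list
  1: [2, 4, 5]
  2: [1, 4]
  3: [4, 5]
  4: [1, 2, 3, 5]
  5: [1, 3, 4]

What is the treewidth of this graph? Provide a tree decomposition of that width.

Treewidth 2.
Bags: B1 = {3, 4, 5}  B2 = {1, 4, 5}  B3 = {1, 2, 4}
Tree: B1–B2, B2–B3

The largest bag has 3 vertices, giving width 2; this decomposition certifies tw(G) ≤ 2. On the other hand G contains the 3-clique {1, 2, 4}. A clique must lie in a single bag of any decomposition, so no decomposition can have width below 2. Therefore the treewidth is 2.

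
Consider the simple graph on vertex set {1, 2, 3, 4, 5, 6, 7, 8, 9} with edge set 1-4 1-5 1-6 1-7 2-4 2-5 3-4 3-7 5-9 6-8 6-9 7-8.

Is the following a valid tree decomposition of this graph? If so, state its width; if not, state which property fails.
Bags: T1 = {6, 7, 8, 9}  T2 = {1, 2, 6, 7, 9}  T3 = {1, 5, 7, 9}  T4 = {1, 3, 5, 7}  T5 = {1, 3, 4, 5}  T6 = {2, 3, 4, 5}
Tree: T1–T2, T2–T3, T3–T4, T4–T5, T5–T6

No — bags containing vertex 2 are not connected in the tree.

A tree decomposition must satisfy three properties: every vertex lies in some bag; for every edge, both endpoints lie together in some bag; and for every vertex, the bags containing it form a connected subtree. Here bags containing vertex 2 are not connected in the tree, so the decomposition is invalid.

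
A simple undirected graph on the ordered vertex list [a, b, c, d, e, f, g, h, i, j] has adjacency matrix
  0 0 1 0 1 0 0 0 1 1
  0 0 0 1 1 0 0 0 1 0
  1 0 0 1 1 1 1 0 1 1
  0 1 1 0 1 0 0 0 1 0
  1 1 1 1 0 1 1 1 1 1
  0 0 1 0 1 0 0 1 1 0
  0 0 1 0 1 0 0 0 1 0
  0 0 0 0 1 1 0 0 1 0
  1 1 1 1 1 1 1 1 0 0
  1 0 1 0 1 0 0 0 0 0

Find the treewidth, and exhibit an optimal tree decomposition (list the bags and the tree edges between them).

Treewidth 3.
One such decomposition:
Bags: B1 = {c, d, e, i}  B2 = {b, d, e, i}  B3 = {c, e, f, i}  B4 = {a, c, e, i}  B5 = {e, f, h, i}  B6 = {c, e, g, i}  B7 = {a, c, e, j}
Tree: B1–B2, B1–B3, B1–B4, B3–B5, B4–B6, B4–B7

The largest bag has 4 vertices, giving width 3; this decomposition certifies tw(G) ≤ 3. On the other hand G contains the 4-clique {a, c, e, j}. A clique must lie in a single bag of any decomposition, so no decomposition can have width below 3. Therefore the treewidth is 3.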